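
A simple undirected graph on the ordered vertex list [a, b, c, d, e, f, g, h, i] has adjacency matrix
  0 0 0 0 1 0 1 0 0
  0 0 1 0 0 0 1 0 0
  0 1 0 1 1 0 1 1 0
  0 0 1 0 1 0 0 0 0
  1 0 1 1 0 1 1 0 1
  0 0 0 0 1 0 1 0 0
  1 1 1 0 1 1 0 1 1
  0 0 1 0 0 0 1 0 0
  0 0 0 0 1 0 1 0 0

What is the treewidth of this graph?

A width-2 tree decomposition is:
Bags: B1 = {a, e, g}  B2 = {c, e, g}  B3 = {c, g, h}  B4 = {c, d, e}  B5 = {b, c, g}  B6 = {e, f, g}  B7 = {e, g, i}
Tree: B1–B2, B2–B3, B2–B4, B2–B5, B2–B6, B2–B7
Each bag holds 3 vertices, so the decomposition has width 2, which upper-bounds the treewidth. Conversely, {c, d, e} is a clique of size 3, and the vertices of any clique must share a bag in every tree decomposition; so some bag has ≥ 3 vertices and tw(G) ≥ 2. Therefore the treewidth is 2.

2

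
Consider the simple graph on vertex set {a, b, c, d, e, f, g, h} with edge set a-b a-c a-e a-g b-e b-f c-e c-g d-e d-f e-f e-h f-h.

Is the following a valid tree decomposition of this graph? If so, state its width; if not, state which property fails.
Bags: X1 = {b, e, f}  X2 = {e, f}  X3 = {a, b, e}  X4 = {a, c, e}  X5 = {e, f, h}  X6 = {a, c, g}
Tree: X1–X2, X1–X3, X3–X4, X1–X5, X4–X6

No — vertex d appears in no bag.

A tree decomposition must satisfy three properties: every vertex lies in some bag; for every edge, both endpoints lie together in some bag; and for every vertex, the bags containing it form a connected subtree. Here vertex d appears in no bag, so the decomposition is invalid.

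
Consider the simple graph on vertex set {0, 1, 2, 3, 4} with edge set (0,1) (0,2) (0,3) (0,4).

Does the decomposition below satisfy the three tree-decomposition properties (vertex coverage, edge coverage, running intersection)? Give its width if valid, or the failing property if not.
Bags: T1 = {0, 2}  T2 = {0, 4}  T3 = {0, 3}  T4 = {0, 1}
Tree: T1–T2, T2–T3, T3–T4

Every vertex of G appears in some bag (union = {0, 1, 2, 3, 4}); every edge is covered by a bag; and for each vertex v the set of bags containing v is connected in the bag tree. The decomposition is therefore valid. The largest bag has 2 vertices, so the width is 1.

Yes; width 1.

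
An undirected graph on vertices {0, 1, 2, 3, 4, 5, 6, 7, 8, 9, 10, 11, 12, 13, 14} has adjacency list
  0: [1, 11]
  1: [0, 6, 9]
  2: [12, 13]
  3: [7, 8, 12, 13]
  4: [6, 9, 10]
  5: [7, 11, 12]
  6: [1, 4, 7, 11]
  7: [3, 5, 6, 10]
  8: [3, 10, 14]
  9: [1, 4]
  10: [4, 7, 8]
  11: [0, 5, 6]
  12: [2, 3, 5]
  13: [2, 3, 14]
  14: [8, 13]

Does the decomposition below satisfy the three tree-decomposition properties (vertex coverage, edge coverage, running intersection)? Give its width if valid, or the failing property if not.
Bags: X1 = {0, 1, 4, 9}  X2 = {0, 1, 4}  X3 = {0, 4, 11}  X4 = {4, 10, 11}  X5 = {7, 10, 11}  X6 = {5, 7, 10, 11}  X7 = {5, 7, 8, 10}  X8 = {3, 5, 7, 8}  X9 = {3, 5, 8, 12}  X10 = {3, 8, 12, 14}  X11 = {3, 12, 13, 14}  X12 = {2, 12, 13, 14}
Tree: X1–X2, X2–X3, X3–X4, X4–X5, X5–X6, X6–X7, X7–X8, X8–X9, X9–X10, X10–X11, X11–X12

No — vertex 6 appears in no bag.

A tree decomposition must satisfy three properties: every vertex lies in some bag; for every edge, both endpoints lie together in some bag; and for every vertex, the bags containing it form a connected subtree. Here vertex 6 appears in no bag, so the decomposition is invalid.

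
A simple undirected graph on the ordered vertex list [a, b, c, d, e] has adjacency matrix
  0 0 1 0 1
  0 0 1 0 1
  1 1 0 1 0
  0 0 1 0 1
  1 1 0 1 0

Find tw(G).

A width-2 tree decomposition is:
Bags: B1 = {b, c, e}  B2 = {c, d, e}  B3 = {a, c, e}
Tree: B1–B2, B2–B3
Every bag has size at most 3, so the width is 3 − 1 = 2 and tw(G) ≤ 2. Since e–b–c–d–e is a cycle in G, G is not acyclic. Forests are exactly the graphs of treewidth ≤ 1, so tw(G) ≥ 2. Therefore the treewidth is 2.

2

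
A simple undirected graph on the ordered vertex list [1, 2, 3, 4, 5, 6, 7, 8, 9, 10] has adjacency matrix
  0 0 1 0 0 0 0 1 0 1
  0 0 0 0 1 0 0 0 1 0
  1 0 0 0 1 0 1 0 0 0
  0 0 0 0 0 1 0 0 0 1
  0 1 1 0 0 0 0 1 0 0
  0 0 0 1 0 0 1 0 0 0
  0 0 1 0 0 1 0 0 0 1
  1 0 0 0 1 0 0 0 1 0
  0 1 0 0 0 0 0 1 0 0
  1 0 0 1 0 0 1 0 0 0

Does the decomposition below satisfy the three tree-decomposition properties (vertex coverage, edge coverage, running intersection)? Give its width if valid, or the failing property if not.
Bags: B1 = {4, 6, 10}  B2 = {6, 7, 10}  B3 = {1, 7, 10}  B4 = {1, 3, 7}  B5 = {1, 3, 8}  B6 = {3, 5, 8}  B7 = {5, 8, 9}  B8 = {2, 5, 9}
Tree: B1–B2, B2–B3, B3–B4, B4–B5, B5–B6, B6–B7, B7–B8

Vertex coverage: the bags together contain {1, 2, 3, 4, 5, 6, 7, 8, 9, 10}, the full vertex set. Edge coverage: each edge of G has both endpoints in at least one bag. Running intersection: for every vertex, the bags containing it form a connected subtree. All three properties hold, so this is a valid tree decomposition of width max|bag| − 1 = 2, and hence tw(G) ≤ 2.

Yes; width 2.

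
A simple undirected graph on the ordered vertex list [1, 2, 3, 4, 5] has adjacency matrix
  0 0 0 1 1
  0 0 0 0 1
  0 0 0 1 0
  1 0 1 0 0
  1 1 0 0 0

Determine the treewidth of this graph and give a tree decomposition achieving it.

Treewidth 1.
One optimal decomposition is:
Bags: B1 = {2, 5}  B2 = {1, 5}  B3 = {1, 4}  B4 = {3, 4}
Tree: B1–B2, B2–B3, B3–B4

Every bag has size at most 2, so the width is 2 − 1 = 1 and tw(G) ≤ 1. Since G has at least one edge (e.g. 2–5), it is not an edgeless graph, so tw(G) ≥ 1. Hence tw(G) = 1 exactly.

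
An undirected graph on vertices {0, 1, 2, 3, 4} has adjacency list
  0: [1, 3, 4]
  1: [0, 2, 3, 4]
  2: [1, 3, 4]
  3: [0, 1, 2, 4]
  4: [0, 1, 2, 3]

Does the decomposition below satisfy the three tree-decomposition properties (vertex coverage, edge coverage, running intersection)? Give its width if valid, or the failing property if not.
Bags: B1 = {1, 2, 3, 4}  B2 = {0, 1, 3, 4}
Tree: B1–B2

Yes; width 3.

Checking the three conditions: (i) the bags cover all of {0, 1, 2, 3, 4}; (ii) for each edge, some bag contains both endpoints; (iii) the bags containing any fixed vertex form a subtree. All hold, so the decomposition is valid with width 4 − 1 = 3.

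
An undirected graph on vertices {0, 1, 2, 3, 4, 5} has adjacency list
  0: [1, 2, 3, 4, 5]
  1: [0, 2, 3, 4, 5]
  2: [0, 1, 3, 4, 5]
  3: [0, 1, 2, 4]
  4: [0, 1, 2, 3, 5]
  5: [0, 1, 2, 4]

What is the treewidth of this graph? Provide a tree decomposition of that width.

Every bag has size at most 5, so the width is 5 − 1 = 4 and tw(G) ≤ 4. On the other hand G contains the 5-clique {0, 1, 2, 3, 4}. A clique must lie in a single bag of any decomposition, so no decomposition can have width below 4. Combining the bounds, tw(G) = 4.

Treewidth 4.
Bags: B1 = {0, 1, 2, 4, 5}  B2 = {0, 1, 2, 3, 4}
Tree: B1–B2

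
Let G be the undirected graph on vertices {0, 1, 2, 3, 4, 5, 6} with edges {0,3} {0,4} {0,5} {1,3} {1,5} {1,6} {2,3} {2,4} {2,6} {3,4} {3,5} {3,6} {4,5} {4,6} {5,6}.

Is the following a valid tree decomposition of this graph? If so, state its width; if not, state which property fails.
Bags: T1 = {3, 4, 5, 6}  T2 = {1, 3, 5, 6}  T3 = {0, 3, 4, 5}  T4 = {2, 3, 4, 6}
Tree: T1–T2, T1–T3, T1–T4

Every vertex of G appears in some bag (union = {0, 1, 2, 3, 4, 5, 6}); every edge is covered by a bag; and for each vertex v the set of bags containing v is connected in the bag tree. The decomposition is therefore valid. The largest bag has 4 vertices, so the width is 3.

Yes; width 3.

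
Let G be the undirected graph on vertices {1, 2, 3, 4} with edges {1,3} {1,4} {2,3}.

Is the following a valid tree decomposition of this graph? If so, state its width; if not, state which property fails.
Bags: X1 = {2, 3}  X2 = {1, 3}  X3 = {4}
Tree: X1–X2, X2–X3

No — edge (1,4) lies in no bag.

A tree decomposition must satisfy three properties: every vertex lies in some bag; for every edge, both endpoints lie together in some bag; and for every vertex, the bags containing it form a connected subtree. Here edge (1,4) lies in no bag, so the decomposition is invalid.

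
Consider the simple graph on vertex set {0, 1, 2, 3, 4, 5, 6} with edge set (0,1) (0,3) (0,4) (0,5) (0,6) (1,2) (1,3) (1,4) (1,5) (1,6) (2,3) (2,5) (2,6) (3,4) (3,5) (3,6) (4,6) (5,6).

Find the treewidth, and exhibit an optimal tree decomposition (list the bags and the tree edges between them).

Treewidth 4.
One optimal decomposition is:
Bags: B1 = {0, 1, 3, 5, 6}  B2 = {1, 2, 3, 5, 6}  B3 = {0, 1, 3, 4, 6}
Tree: B1–B2, B1–B3

Every bag has size at most 5, so the width is 5 − 1 = 4 and tw(G) ≤ 4. Conversely, {0, 1, 3, 4, 6} is a clique of size 5, and the vertices of any clique must share a bag in every tree decomposition; so some bag has ≥ 5 vertices and tw(G) ≥ 4. Hence tw(G) = 4 exactly.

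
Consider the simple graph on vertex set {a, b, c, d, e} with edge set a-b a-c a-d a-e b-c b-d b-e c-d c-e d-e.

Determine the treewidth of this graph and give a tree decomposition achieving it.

A single bag containing all 5 vertices is trivially a valid decomposition of width 4. For the lower bound, the 5 vertices {a, b, c, d, e} are pairwise adjacent, and any tree decomposition puts a clique entirely inside one bag — forcing width ≥ 4. Hence tw(G) = 4 exactly.

Treewidth 4.
One such decomposition:
Bags: B1 = {a, b, c, d, e}
Tree: (single bag)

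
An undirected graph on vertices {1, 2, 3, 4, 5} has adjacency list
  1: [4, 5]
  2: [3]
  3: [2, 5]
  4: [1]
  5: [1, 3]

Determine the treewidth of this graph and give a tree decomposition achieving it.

Treewidth 1.
Bags: B1 = {2, 3}  B2 = {3, 5}  B3 = {1, 5}  B4 = {1, 4}
Tree: B1–B2, B2–B3, B3–B4

The largest bag has 2 vertices, giving width 1; this decomposition certifies tw(G) ≤ 1. G has an edge, so its treewidth is at least 1. The upper and lower bounds meet at 1, so that is the treewidth.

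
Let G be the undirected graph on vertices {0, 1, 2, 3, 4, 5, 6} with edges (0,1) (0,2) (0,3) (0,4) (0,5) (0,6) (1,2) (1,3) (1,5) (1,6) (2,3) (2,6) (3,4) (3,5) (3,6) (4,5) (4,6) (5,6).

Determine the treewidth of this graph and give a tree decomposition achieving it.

Treewidth 4.
One optimal decomposition is:
Bags: B1 = {0, 1, 3, 5, 6}  B2 = {0, 3, 4, 5, 6}  B3 = {0, 1, 2, 3, 6}
Tree: B1–B2, B1–B3

Every bag has size at most 5, so the width is 5 − 1 = 4 and tw(G) ≤ 4. Conversely, {0, 1, 2, 3, 6} is a clique of size 5, and the vertices of any clique must share a bag in every tree decomposition; so some bag has ≥ 5 vertices and tw(G) ≥ 4. The upper and lower bounds meet at 4, so that is the treewidth.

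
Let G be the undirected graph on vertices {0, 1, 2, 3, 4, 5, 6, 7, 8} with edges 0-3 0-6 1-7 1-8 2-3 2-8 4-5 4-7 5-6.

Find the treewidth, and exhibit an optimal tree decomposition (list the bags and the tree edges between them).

Treewidth 2.
One optimal decomposition is:
Bags: B1 = {4, 5, 7}  B2 = {1, 5, 7}  B3 = {1, 5, 8}  B4 = {2, 5, 8}  B5 = {2, 3, 5}  B6 = {0, 3, 5}  B7 = {0, 5, 6}
Tree: B1–B2, B2–B3, B3–B4, B4–B5, B5–B6, B6–B7

Each bag holds 3 vertices, so the decomposition has width 2, which upper-bounds the treewidth. The edges 5–4–7–1–8–2–3–0–6–5 form a cycle, so G is not a tree and its treewidth is at least 2. Combining the bounds, tw(G) = 2.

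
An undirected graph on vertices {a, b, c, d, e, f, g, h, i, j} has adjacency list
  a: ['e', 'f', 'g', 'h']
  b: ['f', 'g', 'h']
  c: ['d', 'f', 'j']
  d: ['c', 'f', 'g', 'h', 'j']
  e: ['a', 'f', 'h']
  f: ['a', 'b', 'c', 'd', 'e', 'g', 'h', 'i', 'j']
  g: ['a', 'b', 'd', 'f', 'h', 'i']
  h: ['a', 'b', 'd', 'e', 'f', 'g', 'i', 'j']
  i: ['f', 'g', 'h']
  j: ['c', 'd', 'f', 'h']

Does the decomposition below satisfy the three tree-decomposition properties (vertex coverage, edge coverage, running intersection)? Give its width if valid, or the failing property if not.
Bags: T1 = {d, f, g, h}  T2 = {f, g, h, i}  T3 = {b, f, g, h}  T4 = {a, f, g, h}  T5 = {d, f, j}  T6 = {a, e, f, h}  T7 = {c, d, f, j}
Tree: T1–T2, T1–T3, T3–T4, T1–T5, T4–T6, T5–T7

No — edge (h,j) lies in no bag.

A tree decomposition must satisfy three properties: every vertex lies in some bag; for every edge, both endpoints lie together in some bag; and for every vertex, the bags containing it form a connected subtree. Here edge (h,j) lies in no bag, so the decomposition is invalid.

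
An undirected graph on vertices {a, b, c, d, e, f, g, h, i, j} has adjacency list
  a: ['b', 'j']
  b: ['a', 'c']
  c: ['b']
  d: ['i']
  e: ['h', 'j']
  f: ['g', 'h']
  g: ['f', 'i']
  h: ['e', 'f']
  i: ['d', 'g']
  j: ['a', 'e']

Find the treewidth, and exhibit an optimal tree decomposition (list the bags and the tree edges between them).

Every bag has size at most 2, so the width is 2 − 1 = 1 and tw(G) ≤ 1. Since G has at least one edge (e.g. c–b), it is not an edgeless graph, so tw(G) ≥ 1. The upper and lower bounds meet at 1, so that is the treewidth.

Treewidth 1.
Bags: B1 = {b, c}  B2 = {a, b}  B3 = {a, j}  B4 = {e, j}  B5 = {e, h}  B6 = {f, h}  B7 = {f, g}  B8 = {g, i}  B9 = {d, i}
Tree: B1–B2, B2–B3, B3–B4, B4–B5, B5–B6, B6–B7, B7–B8, B8–B9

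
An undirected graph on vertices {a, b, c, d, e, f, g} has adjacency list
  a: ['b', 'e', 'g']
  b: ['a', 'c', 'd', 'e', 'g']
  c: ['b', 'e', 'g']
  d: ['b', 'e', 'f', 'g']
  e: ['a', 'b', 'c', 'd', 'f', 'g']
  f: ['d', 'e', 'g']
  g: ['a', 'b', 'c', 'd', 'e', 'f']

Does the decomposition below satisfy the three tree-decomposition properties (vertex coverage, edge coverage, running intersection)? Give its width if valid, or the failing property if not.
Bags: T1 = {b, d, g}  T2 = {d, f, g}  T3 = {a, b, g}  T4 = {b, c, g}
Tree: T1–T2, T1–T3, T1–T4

A tree decomposition must satisfy three properties: every vertex lies in some bag; for every edge, both endpoints lie together in some bag; and for every vertex, the bags containing it form a connected subtree. Here vertex e appears in no bag, so the decomposition is invalid.

No — vertex e appears in no bag.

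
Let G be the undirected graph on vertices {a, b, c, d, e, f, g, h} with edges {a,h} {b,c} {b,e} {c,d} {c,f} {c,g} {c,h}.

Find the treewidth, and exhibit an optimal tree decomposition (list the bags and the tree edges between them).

Every bag has size at most 2, so the width is 2 − 1 = 1 and tw(G) ≤ 1. G has an edge, so its treewidth is at least 1. Therefore the treewidth is 1.

Treewidth 1.
One optimal decomposition is:
Bags: B1 = {c, h}  B2 = {c, g}  B3 = {b, c}  B4 = {b, e}  B5 = {c, d}  B6 = {a, h}  B7 = {c, f}
Tree: B1–B2, B1–B3, B3–B4, B1–B5, B1–B6, B5–B7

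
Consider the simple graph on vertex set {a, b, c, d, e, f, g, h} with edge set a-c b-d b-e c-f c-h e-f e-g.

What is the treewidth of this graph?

A width-1 tree decomposition is:
Bags: B1 = {e, f}  B2 = {b, e}  B3 = {c, f}  B4 = {b, d}  B5 = {c, h}  B6 = {e, g}  B7 = {a, c}
Tree: B1–B2, B1–B3, B2–B4, B3–B5, B1–B6, B5–B7
Each bag holds 2 vertices, so the decomposition has width 1, which upper-bounds the treewidth. Any graph with an edge has treewidth ≥ 1, and G has the edge f–e. Hence tw(G) = 1 exactly.

1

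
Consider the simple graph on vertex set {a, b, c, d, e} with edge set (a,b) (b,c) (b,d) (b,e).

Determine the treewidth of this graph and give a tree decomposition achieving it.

Treewidth 1.
Bags: B1 = {b, d}  B2 = {b, c}  B3 = {a, b}  B4 = {b, e}
Tree: B1–B2, B1–B3, B2–B4

The largest bag has 2 vertices, giving width 1; this decomposition certifies tw(G) ≤ 1. Since G has at least one edge (e.g. b–d), it is not an edgeless graph, so tw(G) ≥ 1. Combining the bounds, tw(G) = 1.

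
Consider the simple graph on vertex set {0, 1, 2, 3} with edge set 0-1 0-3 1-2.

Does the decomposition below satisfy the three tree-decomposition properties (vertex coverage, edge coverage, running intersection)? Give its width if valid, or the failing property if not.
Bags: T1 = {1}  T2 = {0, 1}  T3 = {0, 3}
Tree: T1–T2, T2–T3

No — vertex 2 appears in no bag.

A tree decomposition must satisfy three properties: every vertex lies in some bag; for every edge, both endpoints lie together in some bag; and for every vertex, the bags containing it form a connected subtree. Here vertex 2 appears in no bag, so the decomposition is invalid.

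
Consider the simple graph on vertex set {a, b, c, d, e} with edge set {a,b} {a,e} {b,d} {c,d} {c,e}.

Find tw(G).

A width-2 tree decomposition is:
Bags: B1 = {c, d, e}  B2 = {a, d, e}  B3 = {a, b, d}
Tree: B1–B2, B2–B3
Each bag holds 3 vertices, so the decomposition has width 2, which upper-bounds the treewidth. Since d–c–e–a–b–d is a cycle in G, G is not acyclic. Forests are exactly the graphs of treewidth ≤ 1, so tw(G) ≥ 2. Combining the bounds, tw(G) = 2.

2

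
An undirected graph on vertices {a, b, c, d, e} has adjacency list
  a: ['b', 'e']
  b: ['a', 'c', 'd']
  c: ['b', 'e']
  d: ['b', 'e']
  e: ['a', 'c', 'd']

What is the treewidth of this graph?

A width-2 tree decomposition is:
Bags: B1 = {b, d, e}  B2 = {a, b, e}  B3 = {b, c, e}
Tree: B1–B2, B2–B3
The largest bag has 3 vertices, giving width 2; this decomposition certifies tw(G) ≤ 2. For the lower bound, G contains the cycle d–e–a–b–d, so G is not a forest; only forests have treewidth ≤ 1, hence tw(G) ≥ 2. The upper and lower bounds meet at 2, so that is the treewidth.

2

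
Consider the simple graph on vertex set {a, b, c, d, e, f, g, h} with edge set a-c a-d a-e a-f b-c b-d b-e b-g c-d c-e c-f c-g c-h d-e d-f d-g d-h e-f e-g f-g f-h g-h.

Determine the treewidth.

A width-4 tree decomposition is:
Bags: B1 = {b, c, d, e, g}  B2 = {c, d, e, f, g}  B3 = {c, d, f, g, h}  B4 = {a, c, d, e, f}
Tree: B1–B2, B2–B3, B2–B4
The largest bag has 5 vertices, giving width 4; this decomposition certifies tw(G) ≤ 4. On the other hand G contains the 5-clique {c, d, e, f, g}. A clique must lie in a single bag of any decomposition, so no decomposition can have width below 4. The upper and lower bounds meet at 4, so that is the treewidth.

4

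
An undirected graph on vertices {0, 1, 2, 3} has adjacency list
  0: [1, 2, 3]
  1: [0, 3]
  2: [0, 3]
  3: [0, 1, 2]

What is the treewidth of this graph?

A width-2 tree decomposition is:
Bags: B1 = {0, 1, 3}  B2 = {0, 2, 3}
Tree: B1–B2
Every bag has size at most 3, so the width is 3 − 1 = 2 and tw(G) ≤ 2. Conversely, {0, 1, 3} is a clique of size 3, and the vertices of any clique must share a bag in every tree decomposition; so some bag has ≥ 3 vertices and tw(G) ≥ 2. Combining the bounds, tw(G) = 2.

2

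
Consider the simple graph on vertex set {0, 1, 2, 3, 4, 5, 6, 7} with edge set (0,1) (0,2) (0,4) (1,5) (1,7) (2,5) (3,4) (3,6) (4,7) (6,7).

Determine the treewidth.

A width-2 tree decomposition is:
Bags: B1 = {3, 6, 7}  B2 = {3, 4, 7}  B3 = {1, 4, 7}  B4 = {0, 1, 4}  B5 = {0, 1, 5}  B6 = {0, 2, 5}
Tree: B1–B2, B2–B3, B3–B4, B4–B5, B5–B6
Each bag holds 3 vertices, so the decomposition has width 2, which upper-bounds the treewidth. For the lower bound, G contains the cycle 6–3–4–7–6, so G is not a forest; only forests have treewidth ≤ 1, hence tw(G) ≥ 2. The upper and lower bounds meet at 2, so that is the treewidth.

2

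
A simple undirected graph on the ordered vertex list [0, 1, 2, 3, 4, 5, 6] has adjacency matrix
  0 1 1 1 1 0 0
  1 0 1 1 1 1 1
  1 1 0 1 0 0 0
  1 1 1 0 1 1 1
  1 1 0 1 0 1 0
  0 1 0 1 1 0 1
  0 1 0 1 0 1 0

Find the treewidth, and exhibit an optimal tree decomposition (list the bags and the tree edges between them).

Treewidth 3.
Bags: B1 = {0, 1, 3, 4}  B2 = {1, 3, 4, 5}  B3 = {1, 3, 5, 6}  B4 = {0, 1, 2, 3}
Tree: B1–B2, B2–B3, B1–B4

Every bag has size at most 4, so the width is 4 − 1 = 3 and tw(G) ≤ 3. On the other hand G contains the 4-clique {0, 1, 2, 3}. A clique must lie in a single bag of any decomposition, so no decomposition can have width below 3. Combining the bounds, tw(G) = 3.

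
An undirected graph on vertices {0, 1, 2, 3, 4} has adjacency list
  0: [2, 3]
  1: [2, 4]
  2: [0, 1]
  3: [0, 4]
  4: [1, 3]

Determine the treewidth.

2

A width-2 tree decomposition is:
Bags: B1 = {0, 3, 4}  B2 = {0, 2, 4}  B3 = {1, 2, 4}
Tree: B1–B2, B2–B3
The largest bag has 3 vertices, giving width 2; this decomposition certifies tw(G) ≤ 2. For the lower bound, G contains the cycle 4–3–0–2–1–4, so G is not a forest; only forests have treewidth ≤ 1, hence tw(G) ≥ 2. Therefore the treewidth is 2.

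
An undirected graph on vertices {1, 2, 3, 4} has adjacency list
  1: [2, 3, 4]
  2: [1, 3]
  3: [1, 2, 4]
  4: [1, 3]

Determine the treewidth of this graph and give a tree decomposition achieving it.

Every bag has size at most 3, so the width is 3 − 1 = 2 and tw(G) ≤ 2. Conversely, {1, 2, 3} is a clique of size 3, and the vertices of any clique must share a bag in every tree decomposition; so some bag has ≥ 3 vertices and tw(G) ≥ 2. Hence tw(G) = 2 exactly.

Treewidth 2.
One such decomposition:
Bags: B1 = {1, 2, 3}  B2 = {1, 3, 4}
Tree: B1–B2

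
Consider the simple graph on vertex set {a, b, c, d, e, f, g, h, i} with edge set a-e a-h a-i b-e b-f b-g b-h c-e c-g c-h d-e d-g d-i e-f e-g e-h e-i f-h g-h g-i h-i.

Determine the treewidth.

A width-3 tree decomposition is:
Bags: B1 = {b, e, g, h}  B2 = {e, g, h, i}  B3 = {d, e, g, i}  B4 = {b, e, f, h}  B5 = {a, e, h, i}  B6 = {c, e, g, h}
Tree: B1–B2, B2–B3, B1–B4, B2–B5, B2–B6
Every bag has size at most 4, so the width is 4 − 1 = 3 and tw(G) ≤ 3. On the other hand G contains the 4-clique {d, e, g, i}. A clique must lie in a single bag of any decomposition, so no decomposition can have width below 3. Hence tw(G) = 3 exactly.

3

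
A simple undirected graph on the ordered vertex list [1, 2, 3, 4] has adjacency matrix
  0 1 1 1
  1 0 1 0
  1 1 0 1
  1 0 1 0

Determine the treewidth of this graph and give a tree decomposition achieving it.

Each bag holds 3 vertices, so the decomposition has width 2, which upper-bounds the treewidth. For the lower bound, the 3 vertices {1, 2, 3} are pairwise adjacent, and any tree decomposition puts a clique entirely inside one bag — forcing width ≥ 2. Therefore the treewidth is 2.

Treewidth 2.
One optimal decomposition is:
Bags: B1 = {1, 3, 4}  B2 = {1, 2, 3}
Tree: B1–B2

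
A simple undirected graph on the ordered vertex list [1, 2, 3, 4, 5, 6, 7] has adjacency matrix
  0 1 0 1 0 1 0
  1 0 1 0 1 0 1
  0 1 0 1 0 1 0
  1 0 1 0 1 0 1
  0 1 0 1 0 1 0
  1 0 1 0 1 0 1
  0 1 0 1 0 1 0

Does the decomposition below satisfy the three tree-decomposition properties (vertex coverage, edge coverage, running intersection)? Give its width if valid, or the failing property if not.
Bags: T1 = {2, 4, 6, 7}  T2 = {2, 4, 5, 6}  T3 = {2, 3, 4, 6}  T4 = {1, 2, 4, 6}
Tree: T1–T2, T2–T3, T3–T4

Checking the three conditions: (i) the bags cover all of {1, 2, 3, 4, 5, 6, 7}; (ii) for each edge, some bag contains both endpoints; (iii) the bags containing any fixed vertex form a subtree. All hold, so the decomposition is valid with width 4 − 1 = 3.

Yes; width 3.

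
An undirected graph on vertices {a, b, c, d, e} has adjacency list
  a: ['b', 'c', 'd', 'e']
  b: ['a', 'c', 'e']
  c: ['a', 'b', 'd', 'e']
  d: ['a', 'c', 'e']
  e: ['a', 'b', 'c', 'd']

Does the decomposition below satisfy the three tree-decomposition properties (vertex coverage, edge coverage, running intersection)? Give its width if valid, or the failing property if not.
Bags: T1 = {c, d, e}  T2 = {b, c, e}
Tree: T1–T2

No — vertex a appears in no bag.

A tree decomposition must satisfy three properties: every vertex lies in some bag; for every edge, both endpoints lie together in some bag; and for every vertex, the bags containing it form a connected subtree. Here vertex a appears in no bag, so the decomposition is invalid.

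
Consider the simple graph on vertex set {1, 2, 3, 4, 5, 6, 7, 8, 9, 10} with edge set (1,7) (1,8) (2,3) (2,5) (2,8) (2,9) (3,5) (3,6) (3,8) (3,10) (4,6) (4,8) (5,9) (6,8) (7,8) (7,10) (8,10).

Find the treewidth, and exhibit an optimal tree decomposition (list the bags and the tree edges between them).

The largest bag has 3 vertices, giving width 2; this decomposition certifies tw(G) ≤ 2. Conversely, {1, 7, 8} is a clique of size 3, and the vertices of any clique must share a bag in every tree decomposition; so some bag has ≥ 3 vertices and tw(G) ≥ 2. Therefore the treewidth is 2.

Treewidth 2.
One optimal decomposition is:
Bags: B1 = {3, 8, 10}  B2 = {2, 3, 8}  B3 = {3, 6, 8}  B4 = {2, 3, 5}  B5 = {4, 6, 8}  B6 = {7, 8, 10}  B7 = {2, 5, 9}  B8 = {1, 7, 8}
Tree: B1–B2, B1–B3, B2–B4, B3–B5, B1–B6, B4–B7, B6–B8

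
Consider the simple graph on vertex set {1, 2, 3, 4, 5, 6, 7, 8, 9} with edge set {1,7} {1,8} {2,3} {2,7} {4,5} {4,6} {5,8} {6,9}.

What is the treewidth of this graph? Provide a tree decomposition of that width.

Each bag holds 2 vertices, so the decomposition has width 1, which upper-bounds the treewidth. Since G has at least one edge (e.g. 9–6), it is not an edgeless graph, so tw(G) ≥ 1. Combining the bounds, tw(G) = 1.

Treewidth 1.
One optimal decomposition is:
Bags: B1 = {6, 9}  B2 = {4, 6}  B3 = {4, 5}  B4 = {5, 8}  B5 = {1, 8}  B6 = {1, 7}  B7 = {2, 7}  B8 = {2, 3}
Tree: B1–B2, B2–B3, B3–B4, B4–B5, B5–B6, B6–B7, B7–B8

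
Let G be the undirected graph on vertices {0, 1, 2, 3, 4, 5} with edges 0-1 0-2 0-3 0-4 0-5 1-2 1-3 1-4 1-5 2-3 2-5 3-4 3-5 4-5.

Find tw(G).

4

A width-4 tree decomposition is:
Bags: B1 = {0, 1, 3, 4, 5}  B2 = {0, 1, 2, 3, 5}
Tree: B1–B2
The largest bag has 5 vertices, giving width 4; this decomposition certifies tw(G) ≤ 4. For the lower bound, the 5 vertices {0, 1, 2, 3, 5} are pairwise adjacent, and any tree decomposition puts a clique entirely inside one bag — forcing width ≥ 4. Combining the bounds, tw(G) = 4.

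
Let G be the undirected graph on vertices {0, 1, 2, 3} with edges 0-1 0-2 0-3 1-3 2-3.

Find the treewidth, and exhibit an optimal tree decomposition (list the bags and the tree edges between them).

The largest bag has 3 vertices, giving width 2; this decomposition certifies tw(G) ≤ 2. For the lower bound, the 3 vertices {0, 1, 3} are pairwise adjacent, and any tree decomposition puts a clique entirely inside one bag — forcing width ≥ 2. Therefore the treewidth is 2.

Treewidth 2.
Bags: B1 = {0, 2, 3}  B2 = {0, 1, 3}
Tree: B1–B2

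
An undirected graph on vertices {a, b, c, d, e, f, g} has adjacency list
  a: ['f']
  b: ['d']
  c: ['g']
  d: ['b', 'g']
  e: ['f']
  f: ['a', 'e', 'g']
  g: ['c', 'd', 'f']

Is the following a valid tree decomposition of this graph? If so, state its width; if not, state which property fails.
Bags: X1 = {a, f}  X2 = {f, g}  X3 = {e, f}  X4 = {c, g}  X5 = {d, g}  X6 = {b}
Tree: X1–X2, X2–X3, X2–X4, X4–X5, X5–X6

A tree decomposition must satisfy three properties: every vertex lies in some bag; for every edge, both endpoints lie together in some bag; and for every vertex, the bags containing it form a connected subtree. Here edge (d,b) lies in no bag, so the decomposition is invalid.

No — edge (d,b) lies in no bag.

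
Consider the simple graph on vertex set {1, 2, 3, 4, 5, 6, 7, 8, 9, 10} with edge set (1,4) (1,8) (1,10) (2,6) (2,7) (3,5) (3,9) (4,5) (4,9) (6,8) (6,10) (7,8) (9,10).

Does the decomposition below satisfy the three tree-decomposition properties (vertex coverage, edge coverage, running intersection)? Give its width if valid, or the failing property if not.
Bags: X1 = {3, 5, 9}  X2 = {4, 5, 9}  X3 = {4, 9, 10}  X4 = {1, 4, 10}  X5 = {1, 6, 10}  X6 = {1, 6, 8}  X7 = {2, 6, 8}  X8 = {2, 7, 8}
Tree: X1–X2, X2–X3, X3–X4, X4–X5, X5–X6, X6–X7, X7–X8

Yes; width 2.

Checking the three conditions: (i) the bags cover all of {1, 2, 3, 4, 5, 6, 7, 8, 9, 10}; (ii) for each edge, some bag contains both endpoints; (iii) the bags containing any fixed vertex form a subtree. All hold, so the decomposition is valid with width 3 − 1 = 2.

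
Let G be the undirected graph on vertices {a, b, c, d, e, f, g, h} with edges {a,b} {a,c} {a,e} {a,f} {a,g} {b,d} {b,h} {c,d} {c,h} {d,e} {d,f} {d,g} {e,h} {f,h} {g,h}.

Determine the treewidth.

A width-3 tree decomposition is:
Bags: B1 = {a, c, d, h}  B2 = {a, b, d, h}  B3 = {a, d, f, h}  B4 = {a, d, e, h}  B5 = {a, d, g, h}
Tree: B1–B2, B2–B3, B3–B4, B4–B5
Every bag has size at most 4, so the width is 4 − 1 = 3 and tw(G) ≤ 3. For the lower bound: the 4 vertex sets {c,d}, {a,b}, {h}, {f} are disjoint, each induces a connected subgraph, and every pair is joined by at least one edge of G. Contracting each set to a single vertex therefore yields K_{4} as a minor, and since treewidth is minor-monotone, tw(G) ≥ tw(K_{4}) = 3. The upper and lower bounds meet at 3, so that is the treewidth.

3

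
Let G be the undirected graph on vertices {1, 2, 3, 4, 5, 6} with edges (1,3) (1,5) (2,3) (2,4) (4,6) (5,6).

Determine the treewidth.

A width-2 tree decomposition is:
Bags: B1 = {1, 5, 6}  B2 = {1, 4, 6}  B3 = {1, 2, 4}  B4 = {1, 2, 3}
Tree: B1–B2, B2–B3, B3–B4
The largest bag has 3 vertices, giving width 2; this decomposition certifies tw(G) ≤ 2. The edges 1–5–6–4–2–3–1 form a cycle, so G is not a tree and its treewidth is at least 2. Combining the bounds, tw(G) = 2.

2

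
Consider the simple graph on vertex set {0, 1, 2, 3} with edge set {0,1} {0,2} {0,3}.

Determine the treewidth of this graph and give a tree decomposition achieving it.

Every bag has size at most 2, so the width is 2 − 1 = 1 and tw(G) ≤ 1. G has an edge, so its treewidth is at least 1. Hence tw(G) = 1 exactly.

Treewidth 1.
One such decomposition:
Bags: B1 = {0, 1}  B2 = {0, 2}  B3 = {0, 3}
Tree: B1–B2, B2–B3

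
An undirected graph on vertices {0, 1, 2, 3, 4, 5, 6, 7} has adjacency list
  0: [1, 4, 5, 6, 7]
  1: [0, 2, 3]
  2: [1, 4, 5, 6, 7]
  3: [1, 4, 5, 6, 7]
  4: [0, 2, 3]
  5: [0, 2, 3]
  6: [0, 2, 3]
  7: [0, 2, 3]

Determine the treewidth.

3

A width-3 tree decomposition is:
Bags: B1 = {0, 2, 3, 7}  B2 = {0, 1, 2, 3}  B3 = {0, 2, 3, 5}  B4 = {0, 2, 3, 6}  B5 = {0, 2, 3, 4}
Tree: B1–B2, B2–B3, B3–B4, B4–B5
Every bag has size at most 4, so the width is 4 − 1 = 3 and tw(G) ≤ 3. For the lower bound: the 4 vertex sets {2,7}, {0,1}, {3}, {5} are disjoint, each induces a connected subgraph, and every pair is joined by at least one edge of G. Contracting each set to a single vertex therefore yields K_{4} as a minor, and since treewidth is minor-monotone, tw(G) ≥ tw(K_{4}) = 3. The upper and lower bounds meet at 3, so that is the treewidth.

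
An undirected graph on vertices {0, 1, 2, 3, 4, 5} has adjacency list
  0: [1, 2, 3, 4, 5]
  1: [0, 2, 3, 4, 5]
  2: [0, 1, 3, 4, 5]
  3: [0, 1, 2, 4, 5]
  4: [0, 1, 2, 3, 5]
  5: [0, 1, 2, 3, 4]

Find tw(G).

5

A width-5 tree decomposition is:
Bags: B1 = {0, 1, 2, 3, 4, 5}
Tree: (single bag)
With just one bag of size 6, the width is 6 − 1 = 5, so tw(G) ≤ 5. For the lower bound, the 6 vertices {0, 1, 2, 3, 4, 5} are pairwise adjacent, and any tree decomposition puts a clique entirely inside one bag — forcing width ≥ 5. The upper and lower bounds meet at 5, so that is the treewidth.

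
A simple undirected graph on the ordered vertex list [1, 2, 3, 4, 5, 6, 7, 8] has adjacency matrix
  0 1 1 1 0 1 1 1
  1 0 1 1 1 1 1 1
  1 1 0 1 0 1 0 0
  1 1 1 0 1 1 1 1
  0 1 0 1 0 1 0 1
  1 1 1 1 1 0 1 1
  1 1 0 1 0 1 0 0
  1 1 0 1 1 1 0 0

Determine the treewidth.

4

A width-4 tree decomposition is:
Bags: B1 = {1, 2, 3, 4, 6}  B2 = {1, 2, 4, 6, 8}  B3 = {1, 2, 4, 6, 7}  B4 = {2, 4, 5, 6, 8}
Tree: B1–B2, B1–B3, B2–B4
Each bag holds 5 vertices, so the decomposition has width 4, which upper-bounds the treewidth. On the other hand G contains the 5-clique {1, 2, 4, 6, 8}. A clique must lie in a single bag of any decomposition, so no decomposition can have width below 4. The upper and lower bounds meet at 4, so that is the treewidth.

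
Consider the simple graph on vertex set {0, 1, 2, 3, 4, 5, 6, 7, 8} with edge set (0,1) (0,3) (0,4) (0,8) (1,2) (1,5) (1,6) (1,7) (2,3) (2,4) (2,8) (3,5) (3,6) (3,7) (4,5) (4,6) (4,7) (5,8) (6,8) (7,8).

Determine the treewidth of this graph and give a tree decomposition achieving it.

The largest bag has 5 vertices, giving width 4; this decomposition certifies tw(G) ≤ 4. For the lower bound: the 5 vertex sets {4,6}, {7,8}, {3,5}, {1}, {0} are disjoint, each induces a connected subgraph, and every pair is joined by at least one edge of G. Contracting each set to a single vertex therefore yields K_{5} as a minor, and since treewidth is minor-monotone, tw(G) ≥ tw(K_{5}) = 4. Therefore the treewidth is 4.

Treewidth 4.
One such decomposition:
Bags: B1 = {1, 3, 4, 6, 8}  B2 = {1, 3, 4, 7, 8}  B3 = {1, 3, 4, 5, 8}  B4 = {0, 1, 3, 4, 8}  B5 = {1, 2, 3, 4, 8}
Tree: B1–B2, B2–B3, B3–B4, B4–B5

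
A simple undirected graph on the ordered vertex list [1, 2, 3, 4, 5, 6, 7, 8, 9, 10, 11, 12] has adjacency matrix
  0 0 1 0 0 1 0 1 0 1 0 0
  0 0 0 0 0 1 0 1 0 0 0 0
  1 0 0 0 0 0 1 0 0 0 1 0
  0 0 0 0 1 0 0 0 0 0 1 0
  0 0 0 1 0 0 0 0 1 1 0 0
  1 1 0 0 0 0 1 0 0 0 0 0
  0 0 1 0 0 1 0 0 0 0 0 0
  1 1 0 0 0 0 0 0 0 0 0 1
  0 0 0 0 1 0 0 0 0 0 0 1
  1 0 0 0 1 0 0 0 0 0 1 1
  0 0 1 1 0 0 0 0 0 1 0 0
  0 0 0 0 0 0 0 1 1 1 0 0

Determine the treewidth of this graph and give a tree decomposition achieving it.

Treewidth 3.
One optimal decomposition is:
Bags: B1 = {2, 6, 7, 8}  B2 = {1, 6, 7, 8}  B3 = {1, 3, 7, 8}  B4 = {1, 3, 8, 12}  B5 = {1, 3, 10, 12}  B6 = {3, 10, 11, 12}  B7 = {9, 10, 11, 12}  B8 = {5, 9, 10, 11}  B9 = {4, 5, 9, 11}
Tree: B1–B2, B2–B3, B3–B4, B4–B5, B5–B6, B6–B7, B7–B8, B8–B9

Every bag has size at most 4, so the width is 4 − 1 = 3 and tw(G) ≤ 3. For the lower bound: the 4 vertex sets {2,6,7}, {8}, {1}, {3,10,11,12} are disjoint, each induces a connected subgraph, and every pair is joined by at least one edge of G. Contracting each set to a single vertex therefore yields K_{4} as a minor, and since treewidth is minor-monotone, tw(G) ≥ tw(K_{4}) = 3. Combining the bounds, tw(G) = 3.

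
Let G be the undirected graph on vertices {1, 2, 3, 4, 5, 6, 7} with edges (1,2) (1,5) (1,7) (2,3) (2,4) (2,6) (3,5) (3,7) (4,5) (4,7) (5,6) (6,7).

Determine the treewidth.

3

A width-3 tree decomposition is:
Bags: B1 = {2, 4, 5, 7}  B2 = {1, 2, 5, 7}  B3 = {2, 3, 5, 7}  B4 = {2, 5, 6, 7}
Tree: B1–B2, B2–B3, B3–B4
Each bag holds 4 vertices, so the decomposition has width 3, which upper-bounds the treewidth. For the lower bound: the 4 vertex sets {4,5}, {1,2}, {7}, {3} are disjoint, each induces a connected subgraph, and every pair is joined by at least one edge of G. Contracting each set to a single vertex therefore yields K_{4} as a minor, and since treewidth is minor-monotone, tw(G) ≥ tw(K_{4}) = 3. Hence tw(G) = 3 exactly.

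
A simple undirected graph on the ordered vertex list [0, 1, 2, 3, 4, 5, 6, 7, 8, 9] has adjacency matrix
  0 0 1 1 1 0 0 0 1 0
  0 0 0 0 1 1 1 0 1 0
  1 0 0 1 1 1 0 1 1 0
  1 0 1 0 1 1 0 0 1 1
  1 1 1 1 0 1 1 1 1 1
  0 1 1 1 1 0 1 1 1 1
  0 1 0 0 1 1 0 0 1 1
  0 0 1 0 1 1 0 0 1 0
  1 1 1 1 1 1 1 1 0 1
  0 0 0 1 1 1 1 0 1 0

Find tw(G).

A width-4 tree decomposition is:
Bags: B1 = {3, 4, 5, 8, 9}  B2 = {4, 5, 6, 8, 9}  B3 = {2, 3, 4, 5, 8}  B4 = {0, 2, 3, 4, 8}  B5 = {2, 4, 5, 7, 8}  B6 = {1, 4, 5, 6, 8}
Tree: B1–B2, B1–B3, B3–B4, B3–B5, B2–B6
Each bag holds 5 vertices, so the decomposition has width 4, which upper-bounds the treewidth. For the lower bound, the 5 vertices {0, 2, 3, 4, 8} are pairwise adjacent, and any tree decomposition puts a clique entirely inside one bag — forcing width ≥ 4. The upper and lower bounds meet at 4, so that is the treewidth.

4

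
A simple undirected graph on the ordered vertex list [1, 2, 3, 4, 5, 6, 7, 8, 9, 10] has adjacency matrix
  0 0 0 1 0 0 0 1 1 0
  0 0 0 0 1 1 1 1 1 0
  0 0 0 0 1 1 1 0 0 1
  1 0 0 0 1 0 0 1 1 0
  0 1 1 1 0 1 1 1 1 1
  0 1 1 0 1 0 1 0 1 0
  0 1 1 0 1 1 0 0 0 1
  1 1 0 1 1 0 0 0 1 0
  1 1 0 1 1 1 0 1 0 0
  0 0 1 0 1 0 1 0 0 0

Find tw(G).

A width-3 tree decomposition is:
Bags: B1 = {2, 5, 6, 9}  B2 = {2, 5, 6, 7}  B3 = {2, 5, 8, 9}  B4 = {4, 5, 8, 9}  B5 = {3, 5, 6, 7}  B6 = {3, 5, 7, 10}  B7 = {1, 4, 8, 9}
Tree: B1–B2, B1–B3, B3–B4, B2–B5, B5–B6, B4–B7
Every bag has size at most 4, so the width is 4 − 1 = 3 and tw(G) ≤ 3. For the lower bound, the 4 vertices {1, 4, 8, 9} are pairwise adjacent, and any tree decomposition puts a clique entirely inside one bag — forcing width ≥ 3. The upper and lower bounds meet at 3, so that is the treewidth.

3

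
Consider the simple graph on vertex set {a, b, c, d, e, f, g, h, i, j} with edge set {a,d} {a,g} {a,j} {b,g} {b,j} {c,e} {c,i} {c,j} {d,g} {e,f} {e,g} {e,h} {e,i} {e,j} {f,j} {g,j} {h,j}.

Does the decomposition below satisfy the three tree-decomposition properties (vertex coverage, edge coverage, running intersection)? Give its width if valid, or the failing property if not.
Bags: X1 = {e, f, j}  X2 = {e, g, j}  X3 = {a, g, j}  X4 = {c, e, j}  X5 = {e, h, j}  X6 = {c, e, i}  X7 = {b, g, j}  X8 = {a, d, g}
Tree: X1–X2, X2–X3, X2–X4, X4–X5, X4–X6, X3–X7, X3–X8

Yes; width 2.

Vertex coverage: the bags together contain {a, b, c, d, e, f, g, h, i, j}, the full vertex set. Edge coverage: each edge of G has both endpoints in at least one bag. Running intersection: for every vertex, the bags containing it form a connected subtree. All three properties hold, so this is a valid tree decomposition of width max|bag| − 1 = 2, and hence tw(G) ≤ 2.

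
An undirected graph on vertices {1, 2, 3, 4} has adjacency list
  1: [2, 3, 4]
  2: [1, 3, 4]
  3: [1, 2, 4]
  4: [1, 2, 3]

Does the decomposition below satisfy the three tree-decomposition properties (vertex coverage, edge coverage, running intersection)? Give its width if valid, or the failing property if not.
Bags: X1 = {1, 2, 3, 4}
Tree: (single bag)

Yes; width 3.

Checking the three conditions: (i) the bags cover all of {1, 2, 3, 4}; (ii) for each edge, some bag contains both endpoints; (iii) the bags containing any fixed vertex form a subtree. All hold, so the decomposition is valid with width 4 − 1 = 3.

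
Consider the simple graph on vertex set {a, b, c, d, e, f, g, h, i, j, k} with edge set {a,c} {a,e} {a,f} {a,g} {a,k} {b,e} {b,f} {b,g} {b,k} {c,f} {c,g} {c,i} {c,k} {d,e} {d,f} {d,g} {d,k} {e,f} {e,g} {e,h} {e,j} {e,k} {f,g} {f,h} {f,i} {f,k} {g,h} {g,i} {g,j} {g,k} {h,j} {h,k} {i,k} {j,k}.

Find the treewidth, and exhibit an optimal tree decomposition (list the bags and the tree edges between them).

The largest bag has 5 vertices, giving width 4; this decomposition certifies tw(G) ≤ 4. Conversely, {e, g, h, j, k} is a clique of size 5, and the vertices of any clique must share a bag in every tree decomposition; so some bag has ≥ 5 vertices and tw(G) ≥ 4. The upper and lower bounds meet at 4, so that is the treewidth.

Treewidth 4.
One optimal decomposition is:
Bags: B1 = {d, e, f, g, k}  B2 = {e, f, g, h, k}  B3 = {a, e, f, g, k}  B4 = {e, g, h, j, k}  B5 = {a, c, f, g, k}  B6 = {b, e, f, g, k}  B7 = {c, f, g, i, k}
Tree: B1–B2, B1–B3, B2–B4, B3–B5, B1–B6, B5–B7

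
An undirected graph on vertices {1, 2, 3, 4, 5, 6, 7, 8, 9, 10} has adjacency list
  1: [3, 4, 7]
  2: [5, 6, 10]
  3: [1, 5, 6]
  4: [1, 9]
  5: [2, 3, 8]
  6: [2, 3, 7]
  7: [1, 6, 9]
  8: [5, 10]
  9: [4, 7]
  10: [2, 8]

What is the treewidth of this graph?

2

A width-2 tree decomposition is:
Bags: B1 = {4, 7, 9}  B2 = {1, 4, 7}  B3 = {1, 6, 7}  B4 = {1, 3, 6}  B5 = {2, 3, 6}  B6 = {2, 3, 5}  B7 = {2, 5, 10}  B8 = {5, 8, 10}
Tree: B1–B2, B2–B3, B3–B4, B4–B5, B5–B6, B6–B7, B7–B8
Every bag has size at most 3, so the width is 3 − 1 = 2 and tw(G) ≤ 2. Since 9–4–1–7–9 is a cycle in G, G is not acyclic. Forests are exactly the graphs of treewidth ≤ 1, so tw(G) ≥ 2. Therefore the treewidth is 2.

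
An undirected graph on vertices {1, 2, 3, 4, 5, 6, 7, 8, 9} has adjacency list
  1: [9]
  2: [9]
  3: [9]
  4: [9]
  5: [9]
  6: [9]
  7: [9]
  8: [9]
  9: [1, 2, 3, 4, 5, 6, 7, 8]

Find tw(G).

A width-1 tree decomposition is:
Bags: B1 = {3, 9}  B2 = {6, 9}  B3 = {4, 9}  B4 = {8, 9}  B5 = {1, 9}  B6 = {2, 9}  B7 = {5, 9}  B8 = {7, 9}
Tree: B1–B2, B2–B3, B3–B4, B4–B5, B5–B6, B1–B7, B3–B8
Every bag has size at most 2, so the width is 2 − 1 = 1 and tw(G) ≤ 1. Any graph with an edge has treewidth ≥ 1, and G has the edge 3–9. Hence tw(G) = 1 exactly.

1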